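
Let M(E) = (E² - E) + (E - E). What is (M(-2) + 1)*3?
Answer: 21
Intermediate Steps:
M(E) = E² - E (M(E) = (E² - E) + 0 = E² - E)
(M(-2) + 1)*3 = (-2*(-1 - 2) + 1)*3 = (-2*(-3) + 1)*3 = (6 + 1)*3 = 7*3 = 21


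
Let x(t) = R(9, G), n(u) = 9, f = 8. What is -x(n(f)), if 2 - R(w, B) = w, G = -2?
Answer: 7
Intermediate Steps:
R(w, B) = 2 - w
x(t) = -7 (x(t) = 2 - 1*9 = 2 - 9 = -7)
-x(n(f)) = -1*(-7) = 7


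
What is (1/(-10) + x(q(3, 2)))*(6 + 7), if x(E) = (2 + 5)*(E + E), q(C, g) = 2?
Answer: 3627/10 ≈ 362.70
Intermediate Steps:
x(E) = 14*E (x(E) = 7*(2*E) = 14*E)
(1/(-10) + x(q(3, 2)))*(6 + 7) = (1/(-10) + 14*2)*(6 + 7) = (-1/10 + 28)*13 = (279/10)*13 = 3627/10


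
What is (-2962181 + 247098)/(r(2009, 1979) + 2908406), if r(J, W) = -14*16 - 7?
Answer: -2715083/2908175 ≈ -0.93360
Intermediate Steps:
r(J, W) = -231 (r(J, W) = -224 - 7 = -231)
(-2962181 + 247098)/(r(2009, 1979) + 2908406) = (-2962181 + 247098)/(-231 + 2908406) = -2715083/2908175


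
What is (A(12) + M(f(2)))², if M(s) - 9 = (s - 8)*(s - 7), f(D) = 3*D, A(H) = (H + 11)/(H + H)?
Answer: 82369/576 ≈ 143.00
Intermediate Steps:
A(H) = (11 + H)/(2*H) (A(H) = (11 + H)/((2*H)) = (11 + H)*(1/(2*H)) = (11 + H)/(2*H))
M(s) = 9 + (-8 + s)*(-7 + s) (M(s) = 9 + (s - 8)*(s - 7) = 9 + (-8 + s)*(-7 + s))
(A(12) + M(f(2)))² = ((½)*(11 + 12)/12 + (65 + (3*2)² - 45*2))² = ((½)*(1/12)*23 + (65 + 6² - 15*6))² = (23/24 + (65 + 36 - 90))² = (23/24 + 11)² = (287/24)² = 82369/576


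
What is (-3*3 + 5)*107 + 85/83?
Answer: -35439/83 ≈ -426.98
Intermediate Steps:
(-3*3 + 5)*107 + 85/83 = (-9 + 5)*107 + 85*(1/83) = -4*107 + 85/83 = -428 + 85/83 = -35439/83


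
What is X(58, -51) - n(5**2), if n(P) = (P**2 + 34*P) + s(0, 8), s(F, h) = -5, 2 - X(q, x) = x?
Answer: -1417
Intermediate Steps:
X(q, x) = 2 - x
n(P) = -5 + P**2 + 34*P (n(P) = (P**2 + 34*P) - 5 = -5 + P**2 + 34*P)
X(58, -51) - n(5**2) = (2 - 1*(-51)) - (-5 + (5**2)**2 + 34*5**2) = (2 + 51) - (-5 + 25**2 + 34*25) = 53 - (-5 + 625 + 850) = 53 - 1*1470 = 53 - 1470 = -1417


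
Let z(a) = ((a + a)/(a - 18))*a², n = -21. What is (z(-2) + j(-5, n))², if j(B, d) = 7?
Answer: 1521/25 ≈ 60.840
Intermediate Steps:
z(a) = 2*a³/(-18 + a) (z(a) = ((2*a)/(-18 + a))*a² = (2*a/(-18 + a))*a² = 2*a³/(-18 + a))
(z(-2) + j(-5, n))² = (2*(-2)³/(-18 - 2) + 7)² = (2*(-8)/(-20) + 7)² = (2*(-8)*(-1/20) + 7)² = (⅘ + 7)² = (39/5)² = 1521/25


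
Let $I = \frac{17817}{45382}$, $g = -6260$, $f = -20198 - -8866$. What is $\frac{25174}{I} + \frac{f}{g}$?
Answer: $\frac{1787979197981}{27883605} \approx 64123.0$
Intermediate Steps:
$f = -11332$ ($f = -20198 + 8866 = -11332$)
$I = \frac{17817}{45382}$ ($I = 17817 \cdot \frac{1}{45382} = \frac{17817}{45382} \approx 0.3926$)
$\frac{25174}{I} + \frac{f}{g} = \frac{25174}{\frac{17817}{45382}} - \frac{11332}{-6260} = 25174 \cdot \frac{45382}{17817} - - \frac{2833}{1565} = \frac{1142446468}{17817} + \frac{2833}{1565} = \frac{1787979197981}{27883605}$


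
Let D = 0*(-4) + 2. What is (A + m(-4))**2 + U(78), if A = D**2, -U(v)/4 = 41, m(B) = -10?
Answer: -128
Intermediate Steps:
D = 2 (D = 0 + 2 = 2)
U(v) = -164 (U(v) = -4*41 = -164)
A = 4 (A = 2**2 = 4)
(A + m(-4))**2 + U(78) = (4 - 10)**2 - 164 = (-6)**2 - 164 = 36 - 164 = -128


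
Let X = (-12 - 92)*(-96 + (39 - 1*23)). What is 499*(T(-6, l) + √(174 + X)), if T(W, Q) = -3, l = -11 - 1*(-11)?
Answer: -1497 + 499*√8494 ≈ 44492.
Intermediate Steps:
l = 0 (l = -11 + 11 = 0)
X = 8320 (X = -104*(-96 + (39 - 23)) = -104*(-96 + 16) = -104*(-80) = 8320)
499*(T(-6, l) + √(174 + X)) = 499*(-3 + √(174 + 8320)) = 499*(-3 + √8494) = -1497 + 499*√8494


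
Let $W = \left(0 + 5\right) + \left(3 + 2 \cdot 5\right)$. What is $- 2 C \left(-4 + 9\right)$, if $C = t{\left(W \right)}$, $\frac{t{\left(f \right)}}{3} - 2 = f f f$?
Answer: $-175020$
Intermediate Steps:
$W = 18$ ($W = 5 + \left(3 + 10\right) = 5 + 13 = 18$)
$t{\left(f \right)} = 6 + 3 f^{3}$ ($t{\left(f \right)} = 6 + 3 f f f = 6 + 3 f^{2} f = 6 + 3 f^{3}$)
$C = 17502$ ($C = 6 + 3 \cdot 18^{3} = 6 + 3 \cdot 5832 = 6 + 17496 = 17502$)
$- 2 C \left(-4 + 9\right) = \left(-2\right) 17502 \left(-4 + 9\right) = \left(-35004\right) 5 = -175020$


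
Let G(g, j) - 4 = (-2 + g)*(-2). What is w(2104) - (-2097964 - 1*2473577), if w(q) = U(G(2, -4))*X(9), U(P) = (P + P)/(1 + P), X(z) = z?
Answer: 22857777/5 ≈ 4.5716e+6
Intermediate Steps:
G(g, j) = 8 - 2*g (G(g, j) = 4 + (-2 + g)*(-2) = 4 + (4 - 2*g) = 8 - 2*g)
U(P) = 2*P/(1 + P) (U(P) = (2*P)/(1 + P) = 2*P/(1 + P))
w(q) = 72/5 (w(q) = (2*(8 - 2*2)/(1 + (8 - 2*2)))*9 = (2*(8 - 4)/(1 + (8 - 4)))*9 = (2*4/(1 + 4))*9 = (2*4/5)*9 = (2*4*(⅕))*9 = (8/5)*9 = 72/5)
w(2104) - (-2097964 - 1*2473577) = 72/5 - (-2097964 - 1*2473577) = 72/5 - (-2097964 - 2473577) = 72/5 - 1*(-4571541) = 72/5 + 4571541 = 22857777/5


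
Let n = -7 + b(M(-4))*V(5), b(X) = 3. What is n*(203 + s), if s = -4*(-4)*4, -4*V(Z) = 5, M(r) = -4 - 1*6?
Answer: -11481/4 ≈ -2870.3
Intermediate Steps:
M(r) = -10 (M(r) = -4 - 6 = -10)
V(Z) = -5/4 (V(Z) = -1/4*5 = -5/4)
n = -43/4 (n = -7 + 3*(-5/4) = -7 - 15/4 = -43/4 ≈ -10.750)
s = 64 (s = 16*4 = 64)
n*(203 + s) = -43*(203 + 64)/4 = -43/4*267 = -11481/4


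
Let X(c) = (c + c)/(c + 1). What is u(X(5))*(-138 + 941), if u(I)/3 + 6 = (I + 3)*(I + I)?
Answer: 69058/3 ≈ 23019.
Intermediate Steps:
X(c) = 2*c/(1 + c) (X(c) = (2*c)/(1 + c) = 2*c/(1 + c))
u(I) = -18 + 6*I*(3 + I) (u(I) = -18 + 3*((I + 3)*(I + I)) = -18 + 3*((3 + I)*(2*I)) = -18 + 3*(2*I*(3 + I)) = -18 + 6*I*(3 + I))
u(X(5))*(-138 + 941) = (-18 + 6*(2*5/(1 + 5))² + 18*(2*5/(1 + 5)))*(-138 + 941) = (-18 + 6*(2*5/6)² + 18*(2*5/6))*803 = (-18 + 6*(2*5*(⅙))² + 18*(2*5*(⅙)))*803 = (-18 + 6*(5/3)² + 18*(5/3))*803 = (-18 + 6*(25/9) + 30)*803 = (-18 + 50/3 + 30)*803 = (86/3)*803 = 69058/3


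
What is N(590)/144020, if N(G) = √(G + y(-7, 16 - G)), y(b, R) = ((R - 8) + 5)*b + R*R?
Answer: √334105/144020 ≈ 0.0040135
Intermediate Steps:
y(b, R) = R² + b*(-3 + R) (y(b, R) = ((-8 + R) + 5)*b + R² = (-3 + R)*b + R² = b*(-3 + R) + R² = R² + b*(-3 + R))
N(G) = √(-91 + (16 - G)² + 8*G) (N(G) = √(G + ((16 - G)² - 3*(-7) + (16 - G)*(-7))) = √(G + ((16 - G)² + 21 + (-112 + 7*G))) = √(G + (-91 + (16 - G)² + 7*G)) = √(-91 + (16 - G)² + 8*G))
N(590)/144020 = √(165 + 590² - 24*590)/144020 = √(165 + 348100 - 14160)*(1/144020) = √334105*(1/144020) = √334105/144020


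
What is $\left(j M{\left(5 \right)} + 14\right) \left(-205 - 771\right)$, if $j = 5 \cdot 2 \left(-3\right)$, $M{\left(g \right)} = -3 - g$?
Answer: $-247904$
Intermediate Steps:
$j = -30$ ($j = 10 \left(-3\right) = -30$)
$\left(j M{\left(5 \right)} + 14\right) \left(-205 - 771\right) = \left(- 30 \left(-3 - 5\right) + 14\right) \left(-205 - 771\right) = \left(- 30 \left(-3 - 5\right) + 14\right) \left(-976\right) = \left(\left(-30\right) \left(-8\right) + 14\right) \left(-976\right) = \left(240 + 14\right) \left(-976\right) = 254 \left(-976\right) = -247904$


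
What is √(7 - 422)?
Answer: I*√415 ≈ 20.372*I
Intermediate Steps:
√(7 - 422) = √(-415) = I*√415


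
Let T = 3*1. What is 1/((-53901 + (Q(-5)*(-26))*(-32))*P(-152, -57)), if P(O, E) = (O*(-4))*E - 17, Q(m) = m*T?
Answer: 1/2301628413 ≈ 4.3448e-10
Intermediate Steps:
T = 3
Q(m) = 3*m (Q(m) = m*3 = 3*m)
P(O, E) = -17 - 4*E*O (P(O, E) = (-4*O)*E - 17 = -4*E*O - 17 = -17 - 4*E*O)
1/((-53901 + (Q(-5)*(-26))*(-32))*P(-152, -57)) = 1/((-53901 + ((3*(-5))*(-26))*(-32))*(-17 - 4*(-57)*(-152))) = 1/((-53901 - 15*(-26)*(-32))*(-17 - 34656)) = 1/((-53901 + 390*(-32))*(-34673)) = -1/34673/(-53901 - 12480) = -1/34673/(-66381) = -1/66381*(-1/34673) = 1/2301628413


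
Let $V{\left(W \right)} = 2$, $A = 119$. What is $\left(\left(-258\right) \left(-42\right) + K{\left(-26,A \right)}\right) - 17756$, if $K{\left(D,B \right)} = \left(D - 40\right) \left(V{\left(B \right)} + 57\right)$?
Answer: $-10814$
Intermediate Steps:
$K{\left(D,B \right)} = -2360 + 59 D$ ($K{\left(D,B \right)} = \left(D - 40\right) \left(2 + 57\right) = \left(-40 + D\right) 59 = -2360 + 59 D$)
$\left(\left(-258\right) \left(-42\right) + K{\left(-26,A \right)}\right) - 17756 = \left(\left(-258\right) \left(-42\right) + \left(-2360 + 59 \left(-26\right)\right)\right) - 17756 = \left(10836 - 3894\right) - 17756 = 6942 - 17756 = -10814$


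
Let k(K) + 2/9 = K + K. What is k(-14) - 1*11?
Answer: -353/9 ≈ -39.222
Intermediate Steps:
k(K) = -2/9 + 2*K (k(K) = -2/9 + (K + K) = -2/9 + 2*K)
k(-14) - 1*11 = (-2/9 + 2*(-14)) - 1*11 = (-2/9 - 28) - 11 = -254/9 - 11 = -353/9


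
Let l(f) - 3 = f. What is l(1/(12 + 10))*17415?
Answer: 1166805/22 ≈ 53037.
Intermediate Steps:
l(f) = 3 + f
l(1/(12 + 10))*17415 = (3 + 1/(12 + 10))*17415 = (3 + 1/22)*17415 = (67/22)*17415 = 1166805/22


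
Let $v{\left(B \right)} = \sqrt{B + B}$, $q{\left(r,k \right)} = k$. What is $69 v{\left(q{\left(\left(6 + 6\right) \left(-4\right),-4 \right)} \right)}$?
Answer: $138 i \sqrt{2} \approx 195.16 i$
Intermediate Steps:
$v{\left(B \right)} = \sqrt{2} \sqrt{B}$ ($v{\left(B \right)} = \sqrt{2 B} = \sqrt{2} \sqrt{B}$)
$69 v{\left(q{\left(\left(6 + 6\right) \left(-4\right),-4 \right)} \right)} = 69 \sqrt{2} \sqrt{-4} = 69 \sqrt{2} \cdot 2 i = 69 \cdot 2 i \sqrt{2} = 138 i \sqrt{2}$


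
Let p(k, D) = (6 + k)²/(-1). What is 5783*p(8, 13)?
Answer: -1133468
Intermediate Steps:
p(k, D) = -(6 + k)² (p(k, D) = (6 + k)²*(-1) = -(6 + k)²)
5783*p(8, 13) = 5783*(-(6 + 8)²) = 5783*(-1*14²) = 5783*(-1*196) = 5783*(-196) = -1133468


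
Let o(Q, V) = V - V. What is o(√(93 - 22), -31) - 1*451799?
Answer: -451799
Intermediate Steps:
o(Q, V) = 0
o(√(93 - 22), -31) - 1*451799 = 0 - 1*451799 = 0 - 451799 = -451799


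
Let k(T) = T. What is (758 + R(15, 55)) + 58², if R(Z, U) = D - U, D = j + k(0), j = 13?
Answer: 4080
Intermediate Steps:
D = 13 (D = 13 + 0 = 13)
R(Z, U) = 13 - U
(758 + R(15, 55)) + 58² = (758 + (13 - 1*55)) + 58² = (758 + (13 - 55)) + 3364 = (758 - 42) + 3364 = 716 + 3364 = 4080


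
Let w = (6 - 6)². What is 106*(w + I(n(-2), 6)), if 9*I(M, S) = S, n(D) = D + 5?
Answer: 212/3 ≈ 70.667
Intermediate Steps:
n(D) = 5 + D
I(M, S) = S/9
w = 0 (w = 0² = 0)
106*(w + I(n(-2), 6)) = 106*(0 + (⅑)*6) = 106*(0 + ⅔) = 106*(⅔) = 212/3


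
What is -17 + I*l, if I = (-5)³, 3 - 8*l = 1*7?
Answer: 91/2 ≈ 45.500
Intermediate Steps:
l = -½ (l = 3/8 - 7/8 = -½ ≈ -0.50000)
I = -125
-17 + I*l = -17 - 125*(-½) = -17 + 125/2 = 91/2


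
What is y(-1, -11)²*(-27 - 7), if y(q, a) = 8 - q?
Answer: -2754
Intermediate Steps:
y(-1, -11)²*(-27 - 7) = (8 - 1*(-1))²*(-27 - 7) = (8 + 1)²*(-34) = 9²*(-34) = 81*(-34) = -2754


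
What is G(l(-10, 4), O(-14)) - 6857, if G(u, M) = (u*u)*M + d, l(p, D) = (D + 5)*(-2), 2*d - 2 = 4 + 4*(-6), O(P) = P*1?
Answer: -11402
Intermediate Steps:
O(P) = P
d = -9 (d = 1 + (4 + 4*(-6))/2 = 1 + (4 - 24)/2 = 1 + (1/2)*(-20) = 1 - 10 = -9)
l(p, D) = -10 - 2*D (l(p, D) = (5 + D)*(-2) = -10 - 2*D)
G(u, M) = -9 + M*u**2 (G(u, M) = (u*u)*M - 9 = u**2*M - 9 = M*u**2 - 9 = -9 + M*u**2)
G(l(-10, 4), O(-14)) - 6857 = (-9 - 14*(-10 - 2*4)**2) - 6857 = (-9 - 14*(-10 - 8)**2) - 6857 = (-9 - 14*(-18)**2) - 6857 = (-9 - 14*324) - 6857 = (-9 - 4536) - 6857 = -4545 - 6857 = -11402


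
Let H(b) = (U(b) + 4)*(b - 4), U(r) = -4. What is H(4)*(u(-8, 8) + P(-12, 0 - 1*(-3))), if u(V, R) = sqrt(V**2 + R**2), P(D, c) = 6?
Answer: 0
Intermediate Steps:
u(V, R) = sqrt(R**2 + V**2)
H(b) = 0 (H(b) = (-4 + 4)*(b - 4) = 0*(-4 + b) = 0)
H(4)*(u(-8, 8) + P(-12, 0 - 1*(-3))) = 0*(sqrt(8**2 + (-8)**2) + 6) = 0*(sqrt(64 + 64) + 6) = 0*(sqrt(128) + 6) = 0*(8*sqrt(2) + 6) = 0*(6 + 8*sqrt(2)) = 0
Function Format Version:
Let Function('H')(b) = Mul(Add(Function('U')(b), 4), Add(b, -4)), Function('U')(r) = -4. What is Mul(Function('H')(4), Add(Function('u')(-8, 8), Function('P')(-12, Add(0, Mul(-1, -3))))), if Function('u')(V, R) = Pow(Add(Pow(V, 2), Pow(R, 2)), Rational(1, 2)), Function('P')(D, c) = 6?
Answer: 0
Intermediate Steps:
Function('u')(V, R) = Pow(Add(Pow(R, 2), Pow(V, 2)), Rational(1, 2))
Function('H')(b) = 0 (Function('H')(b) = Mul(Add(-4, 4), Add(b, -4)) = Mul(0, Add(-4, b)) = 0)
Mul(Function('H')(4), Add(Function('u')(-8, 8), Function('P')(-12, Add(0, Mul(-1, -3))))) = Mul(0, Add(Pow(Add(Pow(8, 2), Pow(-8, 2)), Rational(1, 2)), 6)) = Mul(0, Add(Pow(Add(64, 64), Rational(1, 2)), 6)) = Mul(0, Add(Pow(128, Rational(1, 2)), 6)) = Mul(0, Add(Mul(8, Pow(2, Rational(1, 2))), 6)) = Mul(0, Add(6, Mul(8, Pow(2, Rational(1, 2))))) = 0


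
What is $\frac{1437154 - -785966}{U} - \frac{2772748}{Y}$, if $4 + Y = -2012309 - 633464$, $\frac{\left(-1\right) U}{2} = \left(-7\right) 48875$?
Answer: $\frac{777913258324}{181037291225} \approx 4.297$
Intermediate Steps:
$U = 684250$ ($U = - 2 \left(\left(-7\right) 48875\right) = \left(-2\right) \left(-342125\right) = 684250$)
$Y = -2645777$ ($Y = -4 - 2645773 = -2645777$)
$\frac{1437154 - -785966}{U} - \frac{2772748}{Y} = \frac{1437154 - -785966}{684250} - \frac{2772748}{-2645777} = \left(1437154 + 785966\right) \frac{1}{684250} - - \frac{2772748}{2645777} = 2223120 \cdot \frac{1}{684250} + \frac{2772748}{2645777} = \frac{222312}{68425} + \frac{2772748}{2645777} = \frac{777913258324}{181037291225}$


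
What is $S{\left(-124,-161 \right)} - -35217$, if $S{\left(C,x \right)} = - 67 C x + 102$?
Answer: $-1302269$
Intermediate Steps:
$S{\left(C,x \right)} = 102 - 67 C x$ ($S{\left(C,x \right)} = - 67 C x + 102 = 102 - 67 C x$)
$S{\left(-124,-161 \right)} - -35217 = \left(102 - \left(-8308\right) \left(-161\right)\right) - -35217 = \left(102 - 1337588\right) + 35217 = -1337486 + 35217 = -1302269$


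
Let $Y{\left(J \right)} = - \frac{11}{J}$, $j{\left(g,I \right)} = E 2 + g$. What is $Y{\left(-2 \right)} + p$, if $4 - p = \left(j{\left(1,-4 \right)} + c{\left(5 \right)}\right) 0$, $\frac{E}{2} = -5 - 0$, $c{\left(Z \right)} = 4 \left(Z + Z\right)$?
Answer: $\frac{19}{2} \approx 9.5$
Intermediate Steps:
$c{\left(Z \right)} = 8 Z$ ($c{\left(Z \right)} = 4 \cdot 2 Z = 8 Z$)
$E = -10$ ($E = 2 \left(-5 - 0\right) = 2 \left(-5 + 0\right) = 2 \left(-5\right) = -10$)
$j{\left(g,I \right)} = -20 + g$ ($j{\left(g,I \right)} = \left(-10\right) 2 + g = -20 + g$)
$p = 4$ ($p = 4 - \left(\left(-20 + 1\right) + 8 \cdot 5\right) 0 = 4 - \left(-19 + 40\right) 0 = 4 - 21 \cdot 0 = 4 - 0 = 4 + 0 = 4$)
$Y{\left(-2 \right)} + p = - \frac{11}{-2} + 4 = \left(-11\right) \left(- \frac{1}{2}\right) + 4 = \frac{11}{2} + 4 = \frac{19}{2}$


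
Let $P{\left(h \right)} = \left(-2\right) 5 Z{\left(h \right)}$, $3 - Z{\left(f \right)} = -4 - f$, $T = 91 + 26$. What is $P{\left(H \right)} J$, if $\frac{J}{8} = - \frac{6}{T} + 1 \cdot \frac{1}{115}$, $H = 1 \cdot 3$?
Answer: $\frac{30560}{897} \approx 34.069$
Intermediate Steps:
$T = 117$
$H = 3$
$Z{\left(f \right)} = 7 + f$ ($Z{\left(f \right)} = 3 - \left(-4 - f\right) = 3 + \left(4 + f\right) = 7 + f$)
$P{\left(h \right)} = -70 - 10 h$ ($P{\left(h \right)} = \left(-2\right) 5 \left(7 + h\right) = - 10 \left(7 + h\right) = -70 - 10 h$)
$J = - \frac{1528}{4485}$ ($J = 8 \left(- \frac{6}{117} + 1 \cdot \frac{1}{115}\right) = 8 \left(\left(-6\right) \frac{1}{117} + 1 \cdot \frac{1}{115}\right) = 8 \left(- \frac{2}{39} + \frac{1}{115}\right) = 8 \left(- \frac{191}{4485}\right) = - \frac{1528}{4485} \approx -0.34069$)
$P{\left(H \right)} J = \left(-70 - 30\right) \left(- \frac{1528}{4485}\right) = \left(-100\right) \left(- \frac{1528}{4485}\right) = \frac{30560}{897}$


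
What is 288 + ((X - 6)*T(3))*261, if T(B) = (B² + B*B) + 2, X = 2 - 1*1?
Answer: -25812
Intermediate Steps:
X = 1 (X = 2 - 1 = 1)
T(B) = 2 + 2*B² (T(B) = (B² + B²) + 2 = 2*B² + 2 = 2 + 2*B²)
288 + ((X - 6)*T(3))*261 = 288 + ((1 - 6)*(2 + 2*3²))*261 = 288 - 5*(2 + 2*9)*261 = 288 - 5*(2 + 18)*261 = 288 - 5*20*261 = 288 - 100*261 = 288 - 26100 = -25812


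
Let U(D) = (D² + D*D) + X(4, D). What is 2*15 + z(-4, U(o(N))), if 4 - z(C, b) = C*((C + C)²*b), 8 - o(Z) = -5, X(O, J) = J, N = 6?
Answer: 89890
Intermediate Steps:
o(Z) = 13 (o(Z) = 8 - 1*(-5) = 8 + 5 = 13)
U(D) = D + 2*D² (U(D) = (D² + D*D) + D = (D² + D²) + D = 2*D² + D = D + 2*D²)
z(C, b) = 4 - 4*b*C³ (z(C, b) = 4 - C*(C + C)²*b = 4 - C*(2*C)²*b = 4 - C*(4*C²)*b = 4 - C*4*b*C² = 4 - 4*b*C³)
2*15 + z(-4, U(o(N))) = 2*15 + (4 - 4*13*(1 + 2*13)*(-4)³) = 30 + (4 - 4*13*(1 + 26)*(-64)) = 30 + (4 - 4*13*27*(-64)) = 30 + (4 - 4*351*(-64)) = 30 + (4 + 89856) = 30 + 89860 = 89890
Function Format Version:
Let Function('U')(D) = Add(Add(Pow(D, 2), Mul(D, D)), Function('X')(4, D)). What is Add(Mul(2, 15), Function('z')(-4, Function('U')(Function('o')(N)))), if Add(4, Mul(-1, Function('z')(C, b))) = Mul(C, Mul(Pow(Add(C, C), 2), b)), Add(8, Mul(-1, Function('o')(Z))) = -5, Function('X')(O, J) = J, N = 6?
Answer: 89890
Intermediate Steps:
Function('o')(Z) = 13 (Function('o')(Z) = Add(8, Mul(-1, -5)) = Add(8, 5) = 13)
Function('U')(D) = Add(D, Mul(2, Pow(D, 2))) (Function('U')(D) = Add(Add(Pow(D, 2), Mul(D, D)), D) = Add(Add(Pow(D, 2), Pow(D, 2)), D) = Add(Mul(2, Pow(D, 2)), D) = Add(D, Mul(2, Pow(D, 2))))
Function('z')(C, b) = Add(4, Mul(-4, b, Pow(C, 3))) (Function('z')(C, b) = Add(4, Mul(-1, Mul(C, Mul(Pow(Add(C, C), 2), b)))) = Add(4, Mul(-1, Mul(C, Mul(Pow(Mul(2, C), 2), b)))) = Add(4, Mul(-1, Mul(C, Mul(Mul(4, Pow(C, 2)), b)))) = Add(4, Mul(-1, Mul(C, Mul(4, b, Pow(C, 2))))) = Add(4, Mul(-1, Mul(4, b, Pow(C, 3)))) = Add(4, Mul(-4, b, Pow(C, 3))))
Add(Mul(2, 15), Function('z')(-4, Function('U')(Function('o')(N)))) = Add(Mul(2, 15), Add(4, Mul(-4, Mul(13, Add(1, Mul(2, 13))), Pow(-4, 3)))) = Add(30, Add(4, Mul(-4, Mul(13, Add(1, 26)), -64))) = Add(30, Add(4, Mul(-4, Mul(13, 27), -64))) = Add(30, Add(4, Mul(-4, 351, -64))) = Add(30, Add(4, 89856)) = Add(30, 89860) = 89890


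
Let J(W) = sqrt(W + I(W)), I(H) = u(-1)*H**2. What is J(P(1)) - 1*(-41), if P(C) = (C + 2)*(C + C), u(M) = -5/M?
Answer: 41 + sqrt(186) ≈ 54.638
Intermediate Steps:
P(C) = 2*C*(2 + C) (P(C) = (2 + C)*(2*C) = 2*C*(2 + C))
I(H) = 5*H**2 (I(H) = (-5/(-1))*H**2 = (-5*(-1))*H**2 = 5*H**2)
J(W) = sqrt(W + 5*W**2)
J(P(1)) - 1*(-41) = sqrt((2*1*(2 + 1))*(1 + 5*(2*1*(2 + 1)))) - 1*(-41) = sqrt((2*1*3)*(1 + 5*(2*1*3))) + 41 = sqrt(6*(1 + 5*6)) + 41 = sqrt(6*(1 + 30)) + 41 = sqrt(6*31) + 41 = sqrt(186) + 41 = 41 + sqrt(186)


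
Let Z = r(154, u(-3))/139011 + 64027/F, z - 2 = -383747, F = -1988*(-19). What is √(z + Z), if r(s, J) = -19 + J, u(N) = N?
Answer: I*√2644960054121239944561171/2625361746 ≈ 619.47*I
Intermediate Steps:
F = 37772
z = -383745 (z = 2 - 383747 = -383745)
Z = 8899626313/5250723492 (Z = (-19 - 3)/139011 + 64027/37772 = -22*1/139011 + 64027*(1/37772) = -22/139011 + 64027/37772 = 8899626313/5250723492 ≈ 1.6949)
√(z + Z) = √(-383745 + 8899626313/5250723492) = √(-2014929986811227/5250723492) = I*√2644960054121239944561171/2625361746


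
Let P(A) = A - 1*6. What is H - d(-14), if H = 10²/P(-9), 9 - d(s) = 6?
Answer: -29/3 ≈ -9.6667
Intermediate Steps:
P(A) = -6 + A (P(A) = A - 6 = -6 + A)
d(s) = 3 (d(s) = 9 - 1*6 = 9 - 6 = 3)
H = -20/3 (H = 10²/(-6 - 9) = 100/(-15) = 100*(-1/15) = -20/3 ≈ -6.6667)
H - d(-14) = -20/3 - 1*3 = -20/3 - 3 = -29/3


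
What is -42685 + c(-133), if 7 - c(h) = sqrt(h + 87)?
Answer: -42678 - I*sqrt(46) ≈ -42678.0 - 6.7823*I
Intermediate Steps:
c(h) = 7 - sqrt(87 + h) (c(h) = 7 - sqrt(h + 87) = 7 - sqrt(87 + h))
-42685 + c(-133) = -42685 + (7 - sqrt(87 - 133)) = -42685 + (7 - sqrt(-46)) = -42685 + (7 - I*sqrt(46)) = -42678 - I*sqrt(46)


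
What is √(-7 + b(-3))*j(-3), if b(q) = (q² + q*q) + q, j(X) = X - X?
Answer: 0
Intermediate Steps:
j(X) = 0
b(q) = q + 2*q² (b(q) = (q² + q²) + q = 2*q² + q = q + 2*q²)
√(-7 + b(-3))*j(-3) = √(-7 - 3*(1 + 2*(-3)))*0 = √(-7 - 3*(1 - 6))*0 = √(-7 - 3*(-5))*0 = √(-7 + 15)*0 = √8*0 = (2*√2)*0 = 0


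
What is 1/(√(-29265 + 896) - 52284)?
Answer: -52284/2733645025 - I*√28369/2733645025 ≈ -1.9126e-5 - 6.1614e-8*I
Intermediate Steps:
1/(√(-29265 + 896) - 52284) = 1/(√(-28369) - 52284) = 1/(I*√28369 - 52284) = 1/(-52284 + I*√28369)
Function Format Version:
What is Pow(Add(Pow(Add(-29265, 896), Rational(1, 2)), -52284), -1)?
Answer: Add(Rational(-52284, 2733645025), Mul(Rational(-1, 2733645025), I, Pow(28369, Rational(1, 2)))) ≈ Add(-1.9126e-5, Mul(-6.1614e-8, I))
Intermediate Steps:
Pow(Add(Pow(Add(-29265, 896), Rational(1, 2)), -52284), -1) = Pow(Add(Pow(-28369, Rational(1, 2)), -52284), -1) = Pow(Add(Mul(I, Pow(28369, Rational(1, 2))), -52284), -1) = Pow(Add(-52284, Mul(I, Pow(28369, Rational(1, 2)))), -1)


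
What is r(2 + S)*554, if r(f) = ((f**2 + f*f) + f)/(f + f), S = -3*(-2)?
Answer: 4709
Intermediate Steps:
S = 6
r(f) = (f + 2*f**2)/(2*f) (r(f) = ((f**2 + f**2) + f)/((2*f)) = (2*f**2 + f)*(1/(2*f)) = (f + 2*f**2)*(1/(2*f)) = (f + 2*f**2)/(2*f))
r(2 + S)*554 = (1/2 + (2 + 6))*554 = (1/2 + 8)*554 = (17/2)*554 = 4709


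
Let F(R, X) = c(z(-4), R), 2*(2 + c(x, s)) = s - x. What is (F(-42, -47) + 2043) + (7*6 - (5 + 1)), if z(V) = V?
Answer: 2058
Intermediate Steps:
c(x, s) = -2 + s/2 - x/2 (c(x, s) = -2 + (s - x)/2 = -2 + (s/2 - x/2) = -2 + s/2 - x/2)
F(R, X) = R/2 (F(R, X) = -2 + R/2 - 1/2*(-4) = -2 + R/2 + 2 = R/2)
(F(-42, -47) + 2043) + (7*6 - (5 + 1)) = ((1/2)*(-42) + 2043) + (7*6 - (5 + 1)) = (-21 + 2043) + (42 - 1*6) = 2022 + (42 - 6) = 2022 + 36 = 2058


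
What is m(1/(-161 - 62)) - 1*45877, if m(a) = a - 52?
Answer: -10242168/223 ≈ -45929.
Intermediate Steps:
m(a) = -52 + a
m(1/(-161 - 62)) - 1*45877 = (-52 + 1/(-161 - 62)) - 1*45877 = (-52 + 1/(-223)) - 45877 = (-52 - 1/223) - 45877 = -11597/223 - 45877 = -10242168/223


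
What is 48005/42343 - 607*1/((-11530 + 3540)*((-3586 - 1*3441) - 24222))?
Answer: 11985839175349/10572179491930 ≈ 1.1337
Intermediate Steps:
48005/42343 - 607*1/((-11530 + 3540)*((-3586 - 1*3441) - 24222)) = 48005*(1/42343) - 607*(-1/(7990*((-3586 - 3441) - 24222))) = 48005/42343 - 607*(-1/(7990*(-7027 - 24222))) = 48005/42343 - 607/((-31249*(-7990))) = 48005/42343 - 607/249679510 = 11985839175349/10572179491930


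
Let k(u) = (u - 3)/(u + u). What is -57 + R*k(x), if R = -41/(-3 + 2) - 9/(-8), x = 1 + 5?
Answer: -1487/32 ≈ -46.469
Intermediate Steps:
x = 6
k(u) = (-3 + u)/(2*u) (k(u) = (-3 + u)/((2*u)) = (-3 + u)*(1/(2*u)) = (-3 + u)/(2*u))
R = 337/8 (R = -41/((-1*1)) - 9*(-⅛) = -41/(-1) + 9/8 = -41*(-1) + 9/8 = 41 + 9/8 = 337/8 ≈ 42.125)
-57 + R*k(x) = -57 + 337*((½)*(-3 + 6)/6)/8 = -57 + 337*((½)*(⅙)*3)/8 = -57 + (337/8)*(¼) = -57 + 337/32 = -1487/32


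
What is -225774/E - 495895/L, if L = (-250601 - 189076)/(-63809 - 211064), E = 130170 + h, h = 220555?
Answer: -47806773890977873/154205715825 ≈ -3.1002e+5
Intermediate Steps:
E = 350725 (E = 130170 + 220555 = 350725)
L = 439677/274873 (L = -439677/(-274873) = -439677*(-1/274873) = 439677/274873 ≈ 1.5996)
-225774/E - 495895/L = -225774/350725 - 495895/439677/274873 = -225774*1/350725 - 495895*274873/439677 = -225774/350725 - 136308146335/439677 = -47806773890977873/154205715825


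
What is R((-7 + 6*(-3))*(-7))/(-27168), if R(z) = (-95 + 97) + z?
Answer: -59/9056 ≈ -0.0065150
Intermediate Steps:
R(z) = 2 + z
R((-7 + 6*(-3))*(-7))/(-27168) = (2 + (-7 + 6*(-3))*(-7))/(-27168) = (2 + (-7 - 18)*(-7))*(-1/27168) = (2 - 25*(-7))*(-1/27168) = (2 + 175)*(-1/27168) = 177*(-1/27168) = -59/9056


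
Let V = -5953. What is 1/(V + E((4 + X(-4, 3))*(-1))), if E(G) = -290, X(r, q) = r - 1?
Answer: -1/6243 ≈ -0.00016018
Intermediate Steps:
X(r, q) = -1 + r
1/(V + E((4 + X(-4, 3))*(-1))) = 1/(-5953 - 290) = 1/(-6243) = -1/6243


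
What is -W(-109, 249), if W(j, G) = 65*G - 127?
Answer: -16058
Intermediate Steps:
W(j, G) = -127 + 65*G
-W(-109, 249) = -(-127 + 65*249) = -(-127 + 16185) = -1*16058 = -16058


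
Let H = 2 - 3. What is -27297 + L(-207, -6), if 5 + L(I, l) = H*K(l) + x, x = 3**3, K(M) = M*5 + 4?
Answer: -27249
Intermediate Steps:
K(M) = 4 + 5*M (K(M) = 5*M + 4 = 4 + 5*M)
x = 27
H = -1
L(I, l) = 18 - 5*l (L(I, l) = -5 + (-(4 + 5*l) + 27) = -5 + ((-4 - 5*l) + 27) = -5 + (23 - 5*l) = 18 - 5*l)
-27297 + L(-207, -6) = -27297 + (18 - 5*(-6)) = -27297 + (18 + 30) = -27297 + 48 = -27249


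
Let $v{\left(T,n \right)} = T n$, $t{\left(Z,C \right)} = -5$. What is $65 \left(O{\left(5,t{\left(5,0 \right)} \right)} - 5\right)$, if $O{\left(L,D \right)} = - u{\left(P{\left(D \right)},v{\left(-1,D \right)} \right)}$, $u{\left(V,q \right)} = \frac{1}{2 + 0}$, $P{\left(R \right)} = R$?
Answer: $- \frac{715}{2} \approx -357.5$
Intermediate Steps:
$u{\left(V,q \right)} = \frac{1}{2}$
$O{\left(L,D \right)} = - \frac{1}{2}$ ($O{\left(L,D \right)} = \left(-1\right) \frac{1}{2} = - \frac{1}{2}$)
$65 \left(O{\left(5,t{\left(5,0 \right)} \right)} - 5\right) = 65 \left(- \frac{1}{2} - 5\right) = 65 \left(- \frac{11}{2}\right) = - \frac{715}{2}$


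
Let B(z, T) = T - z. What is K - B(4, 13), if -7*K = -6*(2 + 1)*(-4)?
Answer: -135/7 ≈ -19.286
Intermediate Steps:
K = -72/7 (K = -(-6)*(2 + 1)*(-4)/7 = -(-6)*3*(-4)/7 = -(-6)*(-12)/7 = -1/7*72 = -72/7 ≈ -10.286)
K - B(4, 13) = -72/7 - (13 - 1*4) = -72/7 - (13 - 4) = -72/7 - 1*9 = -72/7 - 9 = -135/7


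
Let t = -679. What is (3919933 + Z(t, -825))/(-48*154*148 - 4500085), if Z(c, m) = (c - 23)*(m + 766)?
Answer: -3961351/5594101 ≈ -0.70813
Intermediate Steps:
Z(c, m) = (-23 + c)*(766 + m)
(3919933 + Z(t, -825))/(-48*154*148 - 4500085) = (3919933 + (-17618 - 23*(-825) + 766*(-679) - 679*(-825)))/(-48*154*148 - 4500085) = (3919933 + (-17618 + 18975 - 520114 + 560175))/(-7392*148 - 4500085) = (3919933 + 41418)/(-1094016 - 4500085) = 3961351/(-5594101) = 3961351*(-1/5594101) = -3961351/5594101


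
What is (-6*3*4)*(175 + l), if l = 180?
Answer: -25560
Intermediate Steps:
(-6*3*4)*(175 + l) = (-6*3*4)*(175 + 180) = -18*4*355 = -72*355 = -25560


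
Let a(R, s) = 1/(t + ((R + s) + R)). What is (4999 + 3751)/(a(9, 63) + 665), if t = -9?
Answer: 630000/47881 ≈ 13.158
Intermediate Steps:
a(R, s) = 1/(-9 + s + 2*R) (a(R, s) = 1/(-9 + ((R + s) + R)) = 1/(-9 + (s + 2*R)) = 1/(-9 + s + 2*R))
(4999 + 3751)/(a(9, 63) + 665) = (4999 + 3751)/(1/(-9 + 63 + 2*9) + 665) = 8750/(1/(-9 + 63 + 18) + 665) = 8750/(1/72 + 665) = 8750/(47881/72) = 8750*(72/47881) = 630000/47881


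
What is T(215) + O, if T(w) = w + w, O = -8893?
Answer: -8463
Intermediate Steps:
T(w) = 2*w
T(215) + O = 2*215 - 8893 = 430 - 8893 = -8463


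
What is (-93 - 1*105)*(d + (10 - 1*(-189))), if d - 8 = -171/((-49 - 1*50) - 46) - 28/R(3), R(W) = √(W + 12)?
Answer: -5976828/145 + 1848*√15/5 ≈ -39788.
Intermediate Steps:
R(W) = √(12 + W)
d = 1331/145 - 28*√15/15 (d = 8 + (-171/((-49 - 1*50) - 46) - 28/√(12 + 3)) = 8 + (-171/((-49 - 50) - 46) - 28*√15/15) = 8 + (-171/(-99 - 46) - 28*√15/15) = 8 + (-171/(-145) - 28*√15/15) = 8 + (-171*(-1/145) - 28*√15/15) = 8 + (171/145 - 28*√15/15) = 1331/145 - 28*√15/15 ≈ 1.9497)
(-93 - 1*105)*(d + (10 - 1*(-189))) = (-93 - 1*105)*((1331/145 - 28*√15/15) + (10 - 1*(-189))) = (-93 - 105)*((1331/145 - 28*√15/15) + (10 + 189)) = -198*((1331/145 - 28*√15/15) + 199) = -198*(30186/145 - 28*√15/15) = -5976828/145 + 1848*√15/5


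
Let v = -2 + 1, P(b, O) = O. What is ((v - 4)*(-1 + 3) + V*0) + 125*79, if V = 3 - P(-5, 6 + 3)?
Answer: 9865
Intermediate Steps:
v = -1
V = -6 (V = 3 - (6 + 3) = 3 - 1*9 = 3 - 9 = -6)
((v - 4)*(-1 + 3) + V*0) + 125*79 = ((-1 - 4)*(-1 + 3) - 6*0) + 125*79 = (-5*2 + 0) + 9875 = (-10 + 0) + 9875 = -10 + 9875 = 9865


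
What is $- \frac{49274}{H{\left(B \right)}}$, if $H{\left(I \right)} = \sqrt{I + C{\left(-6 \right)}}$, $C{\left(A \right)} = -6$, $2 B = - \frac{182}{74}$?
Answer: $\frac{49274 i \sqrt{39590}}{535} \approx 18326.0 i$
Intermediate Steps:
$B = - \frac{91}{74}$ ($B = \frac{\left(-182\right) \frac{1}{74}}{2} = \frac{1}{2} \left(- \frac{91}{37}\right) = - \frac{91}{74} \approx -1.2297$)
$H{\left(I \right)} = \sqrt{-6 + I}$ ($H{\left(I \right)} = \sqrt{I - 6} = \sqrt{-6 + I}$)
$- \frac{49274}{H{\left(B \right)}} = - \frac{49274}{\sqrt{-6 - \frac{91}{74}}} = - \frac{49274}{\sqrt{- \frac{535}{74}}} = - \frac{49274}{\frac{1}{74} i \sqrt{39590}} = - 49274 \left(- \frac{i \sqrt{39590}}{535}\right) = \frac{49274 i \sqrt{39590}}{535}$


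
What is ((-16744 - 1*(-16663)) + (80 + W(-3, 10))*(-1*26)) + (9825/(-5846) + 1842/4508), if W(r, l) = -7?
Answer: -6523453705/3294221 ≈ -1980.3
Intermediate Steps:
((-16744 - 1*(-16663)) + (80 + W(-3, 10))*(-1*26)) + (9825/(-5846) + 1842/4508) = ((-16744 - 1*(-16663)) + (80 - 7)*(-1*26)) + (9825/(-5846) + 1842/4508) = ((-16744 + 16663) + 73*(-26)) + (9825*(-1/5846) + 1842*(1/4508)) = (-81 - 1898) + (-9825/5846 + 921/2254) = -1979 - 4190346/3294221 = -6523453705/3294221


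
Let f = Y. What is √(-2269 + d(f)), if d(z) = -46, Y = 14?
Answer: I*√2315 ≈ 48.114*I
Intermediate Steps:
f = 14
√(-2269 + d(f)) = √(-2269 - 46) = √(-2315) = I*√2315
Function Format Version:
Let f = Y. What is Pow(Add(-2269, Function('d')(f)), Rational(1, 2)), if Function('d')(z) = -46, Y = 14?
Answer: Mul(I, Pow(2315, Rational(1, 2))) ≈ Mul(48.114, I)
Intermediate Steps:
f = 14
Pow(Add(-2269, Function('d')(f)), Rational(1, 2)) = Pow(Add(-2269, -46), Rational(1, 2)) = Pow(-2315, Rational(1, 2)) = Mul(I, Pow(2315, Rational(1, 2)))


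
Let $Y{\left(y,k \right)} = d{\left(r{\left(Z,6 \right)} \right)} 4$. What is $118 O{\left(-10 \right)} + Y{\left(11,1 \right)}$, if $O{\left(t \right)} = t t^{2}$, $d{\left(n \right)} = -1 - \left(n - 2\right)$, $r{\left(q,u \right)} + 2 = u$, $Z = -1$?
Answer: $-118012$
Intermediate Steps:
$r{\left(q,u \right)} = -2 + u$
$d{\left(n \right)} = 1 - n$ ($d{\left(n \right)} = -1 - \left(-2 + n\right) = 1 - n$)
$O{\left(t \right)} = t^{3}$
$Y{\left(y,k \right)} = -12$ ($Y{\left(y,k \right)} = \left(1 - \left(-2 + 6\right)\right) 4 = \left(1 - 4\right) 4 = \left(-3\right) 4 = -12$)
$118 O{\left(-10 \right)} + Y{\left(11,1 \right)} = 118 \left(-10\right)^{3} - 12 = 118 \left(-1000\right) - 12 = -118000 - 12 = -118012$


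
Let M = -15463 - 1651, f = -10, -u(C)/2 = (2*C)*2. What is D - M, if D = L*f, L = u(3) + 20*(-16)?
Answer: 20554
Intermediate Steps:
u(C) = -8*C (u(C) = -2*2*C*2 = -8*C)
L = -344 (L = -8*3 + 20*(-16) = -24 - 320 = -344)
D = 3440 (D = -344*(-10) = 3440)
M = -17114
D - M = 3440 - 1*(-17114) = 3440 + 17114 = 20554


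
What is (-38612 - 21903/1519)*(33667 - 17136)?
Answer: -19794533489/31 ≈ -6.3853e+8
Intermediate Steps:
(-38612 - 21903/1519)*(33667 - 17136) = (-38612 - 21903*1/1519)*16531 = (-38612 - 447/31)*16531 = -1197419/31*16531 = -19794533489/31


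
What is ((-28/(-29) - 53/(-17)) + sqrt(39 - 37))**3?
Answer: 11092562019/119823157 + 12642605*sqrt(2)/243049 ≈ 166.14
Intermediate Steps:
((-28/(-29) - 53/(-17)) + sqrt(39 - 37))**3 = ((-28*(-1/29) - 53*(-1/17)) + sqrt(2))**3 = ((28/29 + 53/17) + sqrt(2))**3 = (2013/493 + sqrt(2))**3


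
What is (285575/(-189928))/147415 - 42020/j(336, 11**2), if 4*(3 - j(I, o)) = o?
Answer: 941188699184385/610361547416 ≈ 1542.0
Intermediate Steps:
j(I, o) = 3 - o/4
(285575/(-189928))/147415 - 42020/j(336, 11**2) = (285575/(-189928))/147415 - 42020/(3 - 1/4*11**2) = (285575*(-1/189928))*(1/147415) - 42020/(3 - 1/4*121) = -285575/189928*1/147415 - 42020/(3 - 121/4) = -57115/5599647224 - 42020/(-109/4) = -57115/5599647224 - 42020*(-4/109) = -57115/5599647224 + 168080/109 = 941188699184385/610361547416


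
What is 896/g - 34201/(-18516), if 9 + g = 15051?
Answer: 29502321/15473204 ≈ 1.9067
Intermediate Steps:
g = 15042 (g = -9 + 15051 = 15042)
896/g - 34201/(-18516) = 896/15042 - 34201/(-18516) = 896*(1/15042) - 34201*(-1/18516) = 448/7521 + 34201/18516 = 29502321/15473204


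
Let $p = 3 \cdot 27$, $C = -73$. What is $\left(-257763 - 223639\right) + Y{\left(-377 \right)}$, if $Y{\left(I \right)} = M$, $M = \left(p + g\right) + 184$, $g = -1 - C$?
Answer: $-481065$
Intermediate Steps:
$p = 81$
$g = 72$ ($g = -1 - -73 = -1 + 73 = 72$)
$M = 337$ ($M = \left(81 + 72\right) + 184 = 153 + 184 = 337$)
$Y{\left(I \right)} = 337$
$\left(-257763 - 223639\right) + Y{\left(-377 \right)} = \left(-257763 - 223639\right) + 337 = -481402 + 337 = -481065$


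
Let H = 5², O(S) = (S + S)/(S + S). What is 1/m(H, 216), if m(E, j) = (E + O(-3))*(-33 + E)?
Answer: -1/208 ≈ -0.0048077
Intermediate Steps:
O(S) = 1 (O(S) = (2*S)/((2*S)) = (2*S)*(1/(2*S)) = 1)
H = 25
m(E, j) = (1 + E)*(-33 + E) (m(E, j) = (E + 1)*(-33 + E) = (1 + E)*(-33 + E))
1/m(H, 216) = 1/(-33 + 25² - 32*25) = 1/(-33 + 625 - 800) = 1/(-208) = -1/208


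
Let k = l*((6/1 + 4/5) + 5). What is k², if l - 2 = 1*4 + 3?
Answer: 281961/25 ≈ 11278.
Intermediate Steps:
l = 9 (l = 2 + (1*4 + 3) = 2 + (4 + 3) = 2 + 7 = 9)
k = 531/5 (k = 9*((6/1 + 4/5) + 5) = 9*((6*1 + 4*(⅕)) + 5) = 9*((6 + ⅘) + 5) = 9*(34/5 + 5) = 9*(59/5) = 531/5 ≈ 106.20)
k² = (531/5)² = 281961/25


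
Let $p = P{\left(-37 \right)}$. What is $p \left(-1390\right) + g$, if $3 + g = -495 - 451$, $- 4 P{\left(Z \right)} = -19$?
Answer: $- \frac{15103}{2} \approx -7551.5$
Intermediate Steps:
$P{\left(Z \right)} = \frac{19}{4}$ ($P{\left(Z \right)} = \left(- \frac{1}{4}\right) \left(-19\right) = \frac{19}{4}$)
$g = -949$ ($g = -3 - 946 = -949$)
$p = \frac{19}{4} \approx 4.75$
$p \left(-1390\right) + g = \frac{19}{4} \left(-1390\right) - 949 = - \frac{13205}{2} - 949 = - \frac{15103}{2}$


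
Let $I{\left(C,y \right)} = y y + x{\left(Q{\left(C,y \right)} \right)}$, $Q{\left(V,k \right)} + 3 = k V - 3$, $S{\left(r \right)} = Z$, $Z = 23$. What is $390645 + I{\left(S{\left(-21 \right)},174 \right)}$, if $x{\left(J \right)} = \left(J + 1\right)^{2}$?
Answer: $16396930$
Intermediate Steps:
$S{\left(r \right)} = 23$
$Q{\left(V,k \right)} = -6 + V k$ ($Q{\left(V,k \right)} = -3 + \left(k V - 3\right) = -3 + \left(V k - 3\right) = -3 + \left(-3 + V k\right) = -6 + V k$)
$x{\left(J \right)} = \left(1 + J\right)^{2}$
$I{\left(C,y \right)} = y^{2} + \left(-5 + C y\right)^{2}$ ($I{\left(C,y \right)} = y y + \left(1 + \left(-6 + C y\right)\right)^{2} = y^{2} + \left(-5 + C y\right)^{2}$)
$390645 + I{\left(S{\left(-21 \right)},174 \right)} = 390645 + \left(174^{2} + \left(-5 + 23 \cdot 174\right)^{2}\right) = 390645 + \left(30276 + \left(-5 + 4002\right)^{2}\right) = 390645 + \left(30276 + 3997^{2}\right) = 390645 + \left(30276 + 15976009\right) = 390645 + 16006285 = 16396930$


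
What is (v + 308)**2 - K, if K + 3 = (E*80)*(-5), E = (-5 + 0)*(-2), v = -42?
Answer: 74759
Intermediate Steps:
E = 10 (E = -5*(-2) = 10)
K = -4003 (K = -3 + (10*80)*(-5) = -3 + 800*(-5) = -3 - 4000 = -4003)
(v + 308)**2 - K = (-42 + 308)**2 - 1*(-4003) = 266**2 + 4003 = 70756 + 4003 = 74759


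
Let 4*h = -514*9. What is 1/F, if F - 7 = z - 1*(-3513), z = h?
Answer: 2/4727 ≈ 0.00042310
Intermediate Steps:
h = -2313/2 (h = (-514*9)/4 = (¼)*(-4626) = -2313/2 ≈ -1156.5)
z = -2313/2 ≈ -1156.5
F = 4727/2 (F = 7 + (-2313/2 - 1*(-3513)) = 7 + (-2313/2 + 3513) = 7 + 4713/2 = 4727/2 ≈ 2363.5)
1/F = 1/(4727/2) = 2/4727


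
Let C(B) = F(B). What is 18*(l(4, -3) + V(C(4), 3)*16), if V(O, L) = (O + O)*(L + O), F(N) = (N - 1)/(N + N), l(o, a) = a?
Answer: 675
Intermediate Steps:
F(N) = (-1 + N)/(2*N) (F(N) = (-1 + N)/((2*N)) = (-1 + N)*(1/(2*N)) = (-1 + N)/(2*N))
C(B) = (-1 + B)/(2*B)
V(O, L) = 2*O*(L + O) (V(O, L) = (2*O)*(L + O) = 2*O*(L + O))
18*(l(4, -3) + V(C(4), 3)*16) = 18*(-3 + (2*((½)*(-1 + 4)/4)*(3 + (½)*(-1 + 4)/4))*16) = 18*(-3 + (2*((½)*(¼)*3)*(3 + (½)*(¼)*3))*16) = 18*(-3 + (2*(3/8)*(3 + 3/8))*16) = 18*(-3 + (2*(3/8)*(27/8))*16) = 18*(-3 + (81/32)*16) = 18*(-3 + 81/2) = 18*(75/2) = 675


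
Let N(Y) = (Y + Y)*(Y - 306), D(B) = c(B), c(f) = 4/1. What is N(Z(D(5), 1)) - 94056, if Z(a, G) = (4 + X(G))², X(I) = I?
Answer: -108106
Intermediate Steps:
c(f) = 4 (c(f) = 4*1 = 4)
D(B) = 4
Z(a, G) = (4 + G)²
N(Y) = 2*Y*(-306 + Y) (N(Y) = (2*Y)*(-306 + Y) = 2*Y*(-306 + Y))
N(Z(D(5), 1)) - 94056 = 2*(4 + 1)²*(-306 + (4 + 1)²) - 94056 = 2*5²*(-306 + 5²) - 94056 = 2*25*(-306 + 25) - 94056 = 2*25*(-281) - 94056 = -14050 - 94056 = -108106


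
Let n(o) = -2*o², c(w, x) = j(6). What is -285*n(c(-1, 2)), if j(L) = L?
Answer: 20520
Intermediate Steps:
c(w, x) = 6
-285*n(c(-1, 2)) = -285*(-2*6²) = -285*(-2*36) = -285*(-72) = -3*(-6840) = 20520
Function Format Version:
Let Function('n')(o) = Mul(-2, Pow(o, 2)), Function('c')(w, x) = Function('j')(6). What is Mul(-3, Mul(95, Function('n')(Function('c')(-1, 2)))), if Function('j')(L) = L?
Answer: 20520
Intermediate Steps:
Function('c')(w, x) = 6
Mul(-3, Mul(95, Function('n')(Function('c')(-1, 2)))) = Mul(-3, Mul(95, Mul(-2, Pow(6, 2)))) = Mul(-3, Mul(95, Mul(-2, 36))) = Mul(-3, Mul(95, -72)) = Mul(-3, -6840) = 20520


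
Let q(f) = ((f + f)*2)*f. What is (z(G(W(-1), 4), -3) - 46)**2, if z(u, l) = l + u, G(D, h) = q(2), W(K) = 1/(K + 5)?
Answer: 1089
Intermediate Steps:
W(K) = 1/(5 + K)
q(f) = 4*f**2 (q(f) = ((2*f)*2)*f = (4*f)*f = 4*f**2)
G(D, h) = 16 (G(D, h) = 4*2**2 = 4*4 = 16)
(z(G(W(-1), 4), -3) - 46)**2 = ((-3 + 16) - 46)**2 = (13 - 46)**2 = (-33)**2 = 1089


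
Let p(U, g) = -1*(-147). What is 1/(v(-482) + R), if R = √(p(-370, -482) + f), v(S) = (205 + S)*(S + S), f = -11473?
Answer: -I/(√11326 - 267028*I) ≈ 3.7449e-6 - 1.4925e-9*I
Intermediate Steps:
p(U, g) = 147
v(S) = 2*S*(205 + S) (v(S) = (205 + S)*(2*S) = 2*S*(205 + S))
R = I*√11326 (R = √(147 - 11473) = √(-11326) = I*√11326 ≈ 106.42*I)
1/(v(-482) + R) = 1/(2*(-482)*(205 - 482) + I*√11326) = 1/(2*(-482)*(-277) + I*√11326) = 1/(267028 + I*√11326)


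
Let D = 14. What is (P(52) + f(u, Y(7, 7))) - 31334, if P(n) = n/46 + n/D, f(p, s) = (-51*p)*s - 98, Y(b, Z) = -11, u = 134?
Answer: 7043242/161 ≈ 43747.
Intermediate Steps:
f(p, s) = -98 - 51*p*s (f(p, s) = -51*p*s - 98 = -98 - 51*p*s)
P(n) = 15*n/161 (P(n) = n/46 + n/14 = 15*n/161)
(P(52) + f(u, Y(7, 7))) - 31334 = ((15/161)*52 + (-98 - 51*134*(-11))) - 31334 = (780/161 + (-98 + 75174)) - 31334 = (780/161 + 75076) - 31334 = 12088016/161 - 31334 = 7043242/161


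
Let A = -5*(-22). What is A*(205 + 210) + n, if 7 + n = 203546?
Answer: 249189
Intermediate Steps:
n = 203539 (n = -7 + 203546 = 203539)
A = 110
A*(205 + 210) + n = 110*(205 + 210) + 203539 = 110*415 + 203539 = 45650 + 203539 = 249189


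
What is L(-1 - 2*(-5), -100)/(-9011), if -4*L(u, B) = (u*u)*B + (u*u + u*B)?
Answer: -8919/36044 ≈ -0.24745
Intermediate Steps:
L(u, B) = -u**2/4 - B*u/4 - B*u**2/4 (L(u, B) = -((u*u)*B + (u*u + u*B))/4 = -(u**2*B + (u**2 + B*u))/4 = -(B*u**2 + (u**2 + B*u))/4 = -(u**2 + B*u + B*u**2)/4 = -u**2/4 - B*u/4 - B*u**2/4)
L(-1 - 2*(-5), -100)/(-9011) = -(-1 - 2*(-5))*(-100 + (-1 - 2*(-5)) - 100*(-1 - 2*(-5)))/4/(-9011) = -(-1 + 10)*(-100 + (-1 + 10) - 100*(-1 + 10))/4*(-1/9011) = -1/4*9*(-100 + 9 - 100*9)*(-1/9011) = -1/4*9*(-100 + 9 - 900)*(-1/9011) = -1/4*9*(-991)*(-1/9011) = (8919/4)*(-1/9011) = -8919/36044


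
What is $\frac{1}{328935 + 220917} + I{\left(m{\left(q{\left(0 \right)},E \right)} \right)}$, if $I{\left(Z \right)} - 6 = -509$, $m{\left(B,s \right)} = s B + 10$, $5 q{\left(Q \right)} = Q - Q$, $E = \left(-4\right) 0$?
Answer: $- \frac{276575555}{549852} \approx -503.0$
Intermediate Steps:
$E = 0$
$q{\left(Q \right)} = 0$ ($q{\left(Q \right)} = \frac{Q - Q}{5} = \frac{1}{5} \cdot 0 = 0$)
$m{\left(B,s \right)} = 10 + B s$ ($m{\left(B,s \right)} = B s + 10 = 10 + B s$)
$I{\left(Z \right)} = -503$ ($I{\left(Z \right)} = 6 - 509 = -503$)
$\frac{1}{328935 + 220917} + I{\left(m{\left(q{\left(0 \right)},E \right)} \right)} = \frac{1}{328935 + 220917} - 503 = \frac{1}{549852} - 503 = - \frac{276575555}{549852}$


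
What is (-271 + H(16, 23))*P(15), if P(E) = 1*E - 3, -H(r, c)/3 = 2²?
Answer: -3396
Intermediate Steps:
H(r, c) = -12 (H(r, c) = -3*2² = -3*4 = -12)
P(E) = -3 + E (P(E) = E - 3 = -3 + E)
(-271 + H(16, 23))*P(15) = (-271 - 12)*(-3 + 15) = -283*12 = -3396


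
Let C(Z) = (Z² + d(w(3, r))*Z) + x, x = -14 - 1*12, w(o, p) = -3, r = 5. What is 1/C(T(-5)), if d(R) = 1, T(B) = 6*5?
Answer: 1/904 ≈ 0.0011062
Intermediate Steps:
T(B) = 30
x = -26 (x = -14 - 12 = -26)
C(Z) = -26 + Z + Z² (C(Z) = (Z² + 1*Z) - 26 = (Z² + Z) - 26 = (Z + Z²) - 26 = -26 + Z + Z²)
1/C(T(-5)) = 1/(-26 + 30 + 30²) = 1/(-26 + 30 + 900) = 1/904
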